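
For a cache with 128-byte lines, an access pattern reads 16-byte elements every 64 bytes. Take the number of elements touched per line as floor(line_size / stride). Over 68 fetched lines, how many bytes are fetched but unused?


Elements per line = floor(128 / 64) = 2
Bytes used per line = 2 * 16 = 32
Wasted per line = 128 - 32 = 96
Total wasted = 96 * 68 = 6528

6528


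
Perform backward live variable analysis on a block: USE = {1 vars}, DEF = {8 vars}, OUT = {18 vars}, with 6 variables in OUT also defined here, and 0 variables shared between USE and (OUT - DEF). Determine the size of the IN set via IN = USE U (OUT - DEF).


OUT - DEF: 18 - 6 = 12
|IN| = |USE| + |OUT - DEF| - |USE ∩ (OUT - DEF)| = 1 + 12 - 0 = 13

13


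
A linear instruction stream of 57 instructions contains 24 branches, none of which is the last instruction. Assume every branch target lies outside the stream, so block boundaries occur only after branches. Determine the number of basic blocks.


With no in-sequence branch targets, the leaders are the first instruction plus the instruction after each branch.
Number of basic blocks = branches + 1
= 24 + 1 = 25

25


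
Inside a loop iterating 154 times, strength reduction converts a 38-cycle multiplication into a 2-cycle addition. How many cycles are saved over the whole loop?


Per-iteration saving = 38 - 2 = 36
Total saved = 154 * 36 = 5544

5544


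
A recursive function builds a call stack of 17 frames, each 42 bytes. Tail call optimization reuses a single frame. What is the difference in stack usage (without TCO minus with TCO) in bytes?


Without TCO: 17 * 42 = 714 bytes
With TCO: reuse 1 frame = 42 bytes
Savings = 714 - 42 = 672

672


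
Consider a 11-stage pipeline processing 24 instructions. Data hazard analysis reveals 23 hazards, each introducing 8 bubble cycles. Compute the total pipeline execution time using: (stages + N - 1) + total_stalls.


Base cycles = 11 + 24 - 1 = 34
Total stalls = 23 * 8 = 184
Total = 34 + 184 = 218

218


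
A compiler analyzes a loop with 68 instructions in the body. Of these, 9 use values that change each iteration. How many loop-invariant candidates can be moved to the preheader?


Invariant candidates = total - loop-dependent
= 68 - 9 = 59

59


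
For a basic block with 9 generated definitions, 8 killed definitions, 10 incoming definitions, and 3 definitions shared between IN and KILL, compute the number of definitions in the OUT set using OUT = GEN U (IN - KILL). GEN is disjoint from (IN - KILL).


IN - KILL: 10 - 3 = 7 surviving definitions
OUT = GEN + surviving = 9 + 7 = 16

16


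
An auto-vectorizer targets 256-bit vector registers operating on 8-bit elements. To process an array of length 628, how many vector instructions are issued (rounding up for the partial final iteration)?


Width = 256 / 8 = 32 elements per vector op
Iterations = ceil(628 / 32) = 20

20


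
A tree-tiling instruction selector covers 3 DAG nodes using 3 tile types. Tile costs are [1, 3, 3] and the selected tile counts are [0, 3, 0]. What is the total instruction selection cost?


Total cost = sum(count_i * cost_i)
= 0*1 + 3*3 + 0*3
= 9

9


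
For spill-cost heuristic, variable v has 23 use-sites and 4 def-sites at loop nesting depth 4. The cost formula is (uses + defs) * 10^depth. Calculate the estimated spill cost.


uses + defs = 23 + 4 = 27
10^4 = 10000
Spill cost = 27 * 10000 = 270000

270000


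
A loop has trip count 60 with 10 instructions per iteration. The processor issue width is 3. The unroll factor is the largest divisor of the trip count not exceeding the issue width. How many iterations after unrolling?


Largest divisor of 60 <= 3 is 3
New iterations = 60 / 3 = 20

20


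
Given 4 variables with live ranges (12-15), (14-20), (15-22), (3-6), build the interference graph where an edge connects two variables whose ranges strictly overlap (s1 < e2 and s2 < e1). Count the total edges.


Check all pairs for overlapping intervals.
Two intervals (s1,e1) and (s2,e2) overlap if s1 < e2 and s2 < e1.
v0 (12-15) vs v1..v3: overlaps v1 -> 1
v1 (14-20) vs v2..v3: overlaps v2 -> 1
v2 (15-22) vs v3: overlaps none -> 0
Total overlapping pairs = 1 + 1 + 0 = 2

2


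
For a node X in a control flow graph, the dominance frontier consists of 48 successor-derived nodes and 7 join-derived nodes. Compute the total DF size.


DF(X) = direct successor contributions + join point contributions
= 48 + 7 = 55

55


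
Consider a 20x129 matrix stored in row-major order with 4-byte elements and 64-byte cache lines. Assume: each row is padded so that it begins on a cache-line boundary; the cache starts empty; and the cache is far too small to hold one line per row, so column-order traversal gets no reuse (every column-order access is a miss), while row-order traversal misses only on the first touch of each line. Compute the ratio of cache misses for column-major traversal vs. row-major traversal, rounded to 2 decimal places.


Each row occupies 129 * 4 = 516 bytes and starts on a line boundary, so it spans ceil(516 / 64) = 9 cache lines.
Row-major traversal misses (one per line touched): 20 * ceil(129 * 4 / 64) = 180
Column-major traversal misses (no reuse, every access misses): 20 * 129 = 2580
Ratio = 2580 / 180 = 14.33

14.33


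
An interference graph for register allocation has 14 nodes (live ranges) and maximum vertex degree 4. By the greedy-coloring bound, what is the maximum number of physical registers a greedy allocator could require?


Greedy coloring never needs more than (max_degree + 1) colors: when coloring a vertex, at most max_degree neighbors are already colored.
Upper bound = 4 + 1 = 5

5


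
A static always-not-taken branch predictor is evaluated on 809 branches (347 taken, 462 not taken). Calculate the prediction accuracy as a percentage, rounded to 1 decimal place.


Predictor: always-not-taken
Correct predictions = 462
Accuracy = 462 / 809 * 100 = 57.1%

57.1


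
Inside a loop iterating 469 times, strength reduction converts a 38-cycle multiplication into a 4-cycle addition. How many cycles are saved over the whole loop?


Per-iteration saving = 38 - 4 = 34
Total saved = 469 * 34 = 15946

15946


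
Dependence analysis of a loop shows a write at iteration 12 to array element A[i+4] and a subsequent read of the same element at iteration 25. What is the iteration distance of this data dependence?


Distance = read iteration - write iteration
= 25 - 12 = 13

13


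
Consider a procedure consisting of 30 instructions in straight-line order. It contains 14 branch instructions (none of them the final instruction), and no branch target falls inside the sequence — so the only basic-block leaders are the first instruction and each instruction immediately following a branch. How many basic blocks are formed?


With no in-sequence branch targets, the leaders are the first instruction plus the instruction after each branch.
Number of basic blocks = branches + 1
= 14 + 1 = 15

15


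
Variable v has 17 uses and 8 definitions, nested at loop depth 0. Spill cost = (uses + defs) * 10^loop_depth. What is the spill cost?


uses + defs = 17 + 8 = 25
10^0 = 1
Spill cost = 25 * 1 = 25

25


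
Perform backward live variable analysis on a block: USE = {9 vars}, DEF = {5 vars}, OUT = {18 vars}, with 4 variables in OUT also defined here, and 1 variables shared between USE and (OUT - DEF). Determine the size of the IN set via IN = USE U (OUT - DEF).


OUT - DEF: 18 - 4 = 14
|IN| = |USE| + |OUT - DEF| - |USE ∩ (OUT - DEF)| = 9 + 14 - 1 = 22

22


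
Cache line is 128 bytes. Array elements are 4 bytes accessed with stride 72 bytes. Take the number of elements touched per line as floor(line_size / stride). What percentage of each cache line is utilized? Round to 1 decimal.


Elements per cache line = floor(128 / 72) = 1
Bytes used = 1 * 4 = 4
Utilization = 4 / 128 * 100 = 3.1%

3.1


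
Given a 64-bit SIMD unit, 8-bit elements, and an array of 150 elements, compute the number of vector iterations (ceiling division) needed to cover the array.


Width = 64 / 8 = 8 elements per vector op
Iterations = ceil(150 / 8) = 19

19


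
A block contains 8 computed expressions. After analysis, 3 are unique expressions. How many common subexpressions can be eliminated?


CSE count = total expressions - unique expressions
= 8 - 3 = 5

5


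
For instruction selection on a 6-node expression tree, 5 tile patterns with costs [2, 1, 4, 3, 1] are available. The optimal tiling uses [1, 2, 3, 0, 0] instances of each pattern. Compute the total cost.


Total cost = sum(count_i * cost_i)
= 1*2 + 2*1 + 3*4 + 0*3 + 0*1
= 16

16


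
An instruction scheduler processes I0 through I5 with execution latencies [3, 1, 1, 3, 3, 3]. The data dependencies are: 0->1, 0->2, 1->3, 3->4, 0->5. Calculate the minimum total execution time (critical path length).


Compute longest path through dependency graph: dist(Ik) = max over predecessors of dist + latency(Ik).
dist(I0) = latency 3 = 3
dist(I1) = dist(I0) + 1 = 3 + 1 = 4
dist(I2) = dist(I0) + 1 = 3 + 1 = 4
dist(I3) = dist(I1) + 3 = 4 + 3 = 7
dist(I4) = dist(I3) + 3 = 7 + 3 = 10
dist(I5) = dist(I0) + 3 = 3 + 3 = 6
Critical path = max dist = 10

10


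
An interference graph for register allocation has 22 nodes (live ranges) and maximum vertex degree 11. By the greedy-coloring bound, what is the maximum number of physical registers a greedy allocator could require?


Greedy coloring never needs more than (max_degree + 1) colors: when coloring a vertex, at most max_degree neighbors are already colored.
Upper bound = 11 + 1 = 12

12


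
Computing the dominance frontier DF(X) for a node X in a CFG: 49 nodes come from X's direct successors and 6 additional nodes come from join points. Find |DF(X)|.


DF(X) = direct successor contributions + join point contributions
= 49 + 6 = 55

55


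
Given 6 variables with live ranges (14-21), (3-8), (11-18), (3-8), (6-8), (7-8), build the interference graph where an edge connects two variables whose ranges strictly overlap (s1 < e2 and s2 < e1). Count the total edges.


Check all pairs for overlapping intervals.
Two intervals (s1,e1) and (s2,e2) overlap if s1 < e2 and s2 < e1.
v0 (14-21) vs v1..v5: overlaps v2 -> 1
v1 (3-8) vs v2..v5: overlaps v3, v4, v5 -> 3
v2 (11-18) vs v3..v5: overlaps none -> 0
v3 (3-8) vs v4..v5: overlaps v4, v5 -> 2
v4 (6-8) vs v5: overlaps v5 -> 1
Total overlapping pairs = 1 + 3 + 0 + 2 + 1 = 7

7


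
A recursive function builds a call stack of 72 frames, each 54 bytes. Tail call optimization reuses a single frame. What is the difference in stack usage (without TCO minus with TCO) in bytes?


Without TCO: 72 * 54 = 3888 bytes
With TCO: reuse 1 frame = 54 bytes
Savings = 3888 - 54 = 3834

3834


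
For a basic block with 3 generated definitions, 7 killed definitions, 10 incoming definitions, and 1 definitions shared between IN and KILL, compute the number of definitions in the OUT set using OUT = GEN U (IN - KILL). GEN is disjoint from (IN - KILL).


IN - KILL: 10 - 1 = 9 surviving definitions
OUT = GEN + surviving = 3 + 9 = 12

12


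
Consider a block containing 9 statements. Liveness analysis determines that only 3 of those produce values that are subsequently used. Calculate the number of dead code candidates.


Dead code = total statements - live definitions
= 9 - 3 = 6

6


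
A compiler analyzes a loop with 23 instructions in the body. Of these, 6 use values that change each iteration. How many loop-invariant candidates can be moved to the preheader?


Invariant candidates = total - loop-dependent
= 23 - 6 = 17

17


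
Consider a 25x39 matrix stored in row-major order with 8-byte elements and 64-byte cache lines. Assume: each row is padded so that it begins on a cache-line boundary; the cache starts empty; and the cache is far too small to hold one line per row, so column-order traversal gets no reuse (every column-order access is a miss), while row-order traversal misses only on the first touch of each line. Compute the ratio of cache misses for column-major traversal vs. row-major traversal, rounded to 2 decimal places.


Each row occupies 39 * 8 = 312 bytes and starts on a line boundary, so it spans ceil(312 / 64) = 5 cache lines.
Row-major traversal misses (one per line touched): 25 * ceil(39 * 8 / 64) = 125
Column-major traversal misses (no reuse, every access misses): 25 * 39 = 975
Ratio = 975 / 125 = 7.8

7.8


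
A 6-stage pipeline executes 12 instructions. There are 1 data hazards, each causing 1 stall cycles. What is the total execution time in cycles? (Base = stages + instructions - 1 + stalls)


Base cycles = 6 + 12 - 1 = 17
Total stalls = 1 * 1 = 1
Total = 17 + 1 = 18

18


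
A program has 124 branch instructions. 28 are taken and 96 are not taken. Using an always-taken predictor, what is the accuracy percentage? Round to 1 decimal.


Predictor: always-taken
Correct predictions = 28
Accuracy = 28 / 124 * 100 = 22.6%

22.6


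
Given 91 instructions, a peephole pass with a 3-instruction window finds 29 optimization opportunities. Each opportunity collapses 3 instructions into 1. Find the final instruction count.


Each match removes 2 instructions.
Total removed = 29 * 2 = 58
Remaining = 91 - 58 = 33

33


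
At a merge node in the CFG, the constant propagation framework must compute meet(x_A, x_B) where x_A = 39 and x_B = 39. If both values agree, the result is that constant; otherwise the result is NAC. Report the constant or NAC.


Meet operation: if both paths give the same constant, result is that constant; if they differ, result is NAC (not-a-constant).
Path A: 39, Path B: 39 -> equal
Result: constant -> 39

39


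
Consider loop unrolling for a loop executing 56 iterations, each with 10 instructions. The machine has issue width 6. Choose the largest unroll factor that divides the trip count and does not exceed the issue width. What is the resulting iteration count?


Largest divisor of 56 <= 6 is 4
New iterations = 56 / 4 = 14

14


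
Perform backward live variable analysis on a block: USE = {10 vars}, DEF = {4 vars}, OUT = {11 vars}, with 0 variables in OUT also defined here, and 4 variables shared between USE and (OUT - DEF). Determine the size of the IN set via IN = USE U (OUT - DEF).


OUT - DEF: 11 - 0 = 11
|IN| = |USE| + |OUT - DEF| - |USE ∩ (OUT - DEF)| = 10 + 11 - 4 = 17

17


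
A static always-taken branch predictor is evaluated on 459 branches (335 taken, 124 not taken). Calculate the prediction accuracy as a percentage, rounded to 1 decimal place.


Predictor: always-taken
Correct predictions = 335
Accuracy = 335 / 459 * 100 = 73.0%

73.0


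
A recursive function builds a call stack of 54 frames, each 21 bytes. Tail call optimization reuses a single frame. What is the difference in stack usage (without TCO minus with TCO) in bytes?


Without TCO: 54 * 21 = 1134 bytes
With TCO: reuse 1 frame = 21 bytes
Savings = 1134 - 21 = 1113

1113


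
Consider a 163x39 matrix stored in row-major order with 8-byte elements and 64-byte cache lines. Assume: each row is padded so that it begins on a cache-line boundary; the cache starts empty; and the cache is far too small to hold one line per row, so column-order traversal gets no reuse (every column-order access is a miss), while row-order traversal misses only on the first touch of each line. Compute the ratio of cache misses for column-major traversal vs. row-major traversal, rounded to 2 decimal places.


Each row occupies 39 * 8 = 312 bytes and starts on a line boundary, so it spans ceil(312 / 64) = 5 cache lines.
Row-major traversal misses (one per line touched): 163 * ceil(39 * 8 / 64) = 815
Column-major traversal misses (no reuse, every access misses): 163 * 39 = 6357
Ratio = 6357 / 815 = 7.8

7.8


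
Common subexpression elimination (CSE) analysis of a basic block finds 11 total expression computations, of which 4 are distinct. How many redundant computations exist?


CSE count = total expressions - unique expressions
= 11 - 4 = 7

7


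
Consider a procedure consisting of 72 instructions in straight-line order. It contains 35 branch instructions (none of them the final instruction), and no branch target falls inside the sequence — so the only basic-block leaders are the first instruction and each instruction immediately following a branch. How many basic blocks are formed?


With no in-sequence branch targets, the leaders are the first instruction plus the instruction after each branch.
Number of basic blocks = branches + 1
= 35 + 1 = 36

36


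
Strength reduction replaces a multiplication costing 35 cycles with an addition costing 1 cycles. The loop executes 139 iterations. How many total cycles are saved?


Per-iteration saving = 35 - 1 = 34
Total saved = 139 * 34 = 4726

4726


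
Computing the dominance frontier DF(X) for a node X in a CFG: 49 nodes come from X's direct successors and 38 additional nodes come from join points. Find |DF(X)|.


DF(X) = direct successor contributions + join point contributions
= 49 + 38 = 87

87


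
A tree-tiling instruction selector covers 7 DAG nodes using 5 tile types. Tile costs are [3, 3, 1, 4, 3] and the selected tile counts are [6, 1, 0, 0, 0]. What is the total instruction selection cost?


Total cost = sum(count_i * cost_i)
= 6*3 + 1*3 + 0*1 + 0*4 + 0*3
= 21

21


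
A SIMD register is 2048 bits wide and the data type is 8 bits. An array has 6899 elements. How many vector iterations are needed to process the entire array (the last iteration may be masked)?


Width = 2048 / 8 = 256 elements per vector op
Iterations = ceil(6899 / 256) = 27

27


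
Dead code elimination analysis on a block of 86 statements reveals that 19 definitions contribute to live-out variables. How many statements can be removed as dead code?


Dead code = total statements - live definitions
= 86 - 19 = 67

67


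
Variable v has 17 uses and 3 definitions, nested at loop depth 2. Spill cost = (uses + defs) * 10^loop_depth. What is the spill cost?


uses + defs = 17 + 3 = 20
10^2 = 100
Spill cost = 20 * 100 = 2000

2000


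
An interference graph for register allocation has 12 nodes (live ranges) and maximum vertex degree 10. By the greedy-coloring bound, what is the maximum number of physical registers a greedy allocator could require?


Greedy coloring never needs more than (max_degree + 1) colors: when coloring a vertex, at most max_degree neighbors are already colored.
Upper bound = 10 + 1 = 11

11


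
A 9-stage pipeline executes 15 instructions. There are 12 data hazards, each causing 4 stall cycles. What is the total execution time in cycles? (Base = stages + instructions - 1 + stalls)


Base cycles = 9 + 15 - 1 = 23
Total stalls = 12 * 4 = 48
Total = 23 + 48 = 71

71


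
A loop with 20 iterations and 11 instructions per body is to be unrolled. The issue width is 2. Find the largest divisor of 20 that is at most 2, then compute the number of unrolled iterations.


Largest divisor of 20 <= 2 is 2
New iterations = 20 / 2 = 10

10


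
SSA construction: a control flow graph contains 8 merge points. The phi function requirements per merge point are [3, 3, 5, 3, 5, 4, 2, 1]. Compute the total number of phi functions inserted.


Total phi functions = sum of phi functions at each join node
= 3 + 3 + 5 + 3 + 5 + 4 + 2 + 1 = 26

26


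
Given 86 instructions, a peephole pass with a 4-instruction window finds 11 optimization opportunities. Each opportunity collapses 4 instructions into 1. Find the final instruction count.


Each match removes 3 instructions.
Total removed = 11 * 3 = 33
Remaining = 86 - 33 = 53

53


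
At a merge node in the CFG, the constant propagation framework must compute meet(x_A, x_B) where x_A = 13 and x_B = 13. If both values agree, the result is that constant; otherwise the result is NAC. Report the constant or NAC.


Meet operation: if both paths give the same constant, result is that constant; if they differ, result is NAC (not-a-constant).
Path A: 13, Path B: 13 -> equal
Result: constant -> 13

13


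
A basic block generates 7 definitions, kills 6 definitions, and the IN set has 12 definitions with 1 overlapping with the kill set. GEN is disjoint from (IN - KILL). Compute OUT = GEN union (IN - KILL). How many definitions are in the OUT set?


IN - KILL: 12 - 1 = 11 surviving definitions
OUT = GEN + surviving = 7 + 11 = 18

18


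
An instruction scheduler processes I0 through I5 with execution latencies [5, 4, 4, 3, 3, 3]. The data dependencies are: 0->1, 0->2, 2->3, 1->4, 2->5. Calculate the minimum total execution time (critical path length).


Compute longest path through dependency graph: dist(Ik) = max over predecessors of dist + latency(Ik).
dist(I0) = latency 5 = 5
dist(I1) = dist(I0) + 4 = 5 + 4 = 9
dist(I2) = dist(I0) + 4 = 5 + 4 = 9
dist(I3) = dist(I2) + 3 = 9 + 3 = 12
dist(I4) = dist(I1) + 3 = 9 + 3 = 12
dist(I5) = dist(I2) + 3 = 9 + 3 = 12
Critical path = max dist = 12

12


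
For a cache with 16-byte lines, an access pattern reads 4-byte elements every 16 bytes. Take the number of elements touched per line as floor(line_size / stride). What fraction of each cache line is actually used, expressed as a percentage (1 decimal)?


Elements per cache line = floor(16 / 16) = 1
Bytes used = 1 * 4 = 4
Utilization = 4 / 16 * 100 = 25.0%

25.0


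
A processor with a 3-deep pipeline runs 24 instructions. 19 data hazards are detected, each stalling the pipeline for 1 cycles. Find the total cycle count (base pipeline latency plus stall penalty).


Base cycles = 3 + 24 - 1 = 26
Total stalls = 19 * 1 = 19
Total = 26 + 19 = 45

45


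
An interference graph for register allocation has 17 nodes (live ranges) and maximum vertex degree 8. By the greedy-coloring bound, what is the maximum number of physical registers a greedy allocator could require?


Greedy coloring never needs more than (max_degree + 1) colors: when coloring a vertex, at most max_degree neighbors are already colored.
Upper bound = 8 + 1 = 9

9


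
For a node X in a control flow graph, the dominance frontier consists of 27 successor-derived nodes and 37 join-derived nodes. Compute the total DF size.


DF(X) = direct successor contributions + join point contributions
= 27 + 37 = 64

64


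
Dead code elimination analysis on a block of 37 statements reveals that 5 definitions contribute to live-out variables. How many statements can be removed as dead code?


Dead code = total statements - live definitions
= 37 - 5 = 32

32


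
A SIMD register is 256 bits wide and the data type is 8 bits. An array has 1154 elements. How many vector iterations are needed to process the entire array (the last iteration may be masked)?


Width = 256 / 8 = 32 elements per vector op
Iterations = ceil(1154 / 32) = 37

37


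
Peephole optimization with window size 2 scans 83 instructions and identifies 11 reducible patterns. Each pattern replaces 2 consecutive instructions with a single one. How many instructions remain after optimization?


Each match removes 1 instructions.
Total removed = 11 * 1 = 11
Remaining = 83 - 11 = 72

72


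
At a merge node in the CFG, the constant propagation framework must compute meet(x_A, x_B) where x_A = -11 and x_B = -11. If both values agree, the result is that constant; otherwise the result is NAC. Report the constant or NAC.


Meet operation: if both paths give the same constant, result is that constant; if they differ, result is NAC (not-a-constant).
Path A: -11, Path B: -11 -> equal
Result: constant -> -11

-11


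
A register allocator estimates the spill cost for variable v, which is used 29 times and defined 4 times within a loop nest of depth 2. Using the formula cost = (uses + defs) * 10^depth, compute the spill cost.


uses + defs = 29 + 4 = 33
10^2 = 100
Spill cost = 33 * 100 = 3300

3300


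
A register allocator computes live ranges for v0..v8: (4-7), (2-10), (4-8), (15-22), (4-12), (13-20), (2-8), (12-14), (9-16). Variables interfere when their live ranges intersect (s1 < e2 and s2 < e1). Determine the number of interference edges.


Check all pairs for overlapping intervals.
Two intervals (s1,e1) and (s2,e2) overlap if s1 < e2 and s2 < e1.
v0 (4-7) vs v1..v8: overlaps v1, v2, v4, v6 -> 4
v1 (2-10) vs v2..v8: overlaps v2, v4, v6, v8 -> 4
v2 (4-8) vs v3..v8: overlaps v4, v6 -> 2
v3 (15-22) vs v4..v8: overlaps v5, v8 -> 2
v4 (4-12) vs v5..v8: overlaps v6, v8 -> 2
v5 (13-20) vs v6..v8: overlaps v7, v8 -> 2
v6 (2-8) vs v7..v8: overlaps none -> 0
v7 (12-14) vs v8: overlaps v8 -> 1
Total overlapping pairs = 4 + 4 + 2 + 2 + 2 + 2 + 0 + 1 = 17

17


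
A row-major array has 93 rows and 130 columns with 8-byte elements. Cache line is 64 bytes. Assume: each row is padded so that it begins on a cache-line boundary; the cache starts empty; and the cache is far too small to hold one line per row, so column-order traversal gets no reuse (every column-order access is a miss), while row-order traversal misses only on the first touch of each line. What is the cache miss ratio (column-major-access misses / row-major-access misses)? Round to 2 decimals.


Each row occupies 130 * 8 = 1040 bytes and starts on a line boundary, so it spans ceil(1040 / 64) = 17 cache lines.
Row-major traversal misses (one per line touched): 93 * ceil(130 * 8 / 64) = 1581
Column-major traversal misses (no reuse, every access misses): 93 * 130 = 12090
Ratio = 12090 / 1581 = 7.65

7.65


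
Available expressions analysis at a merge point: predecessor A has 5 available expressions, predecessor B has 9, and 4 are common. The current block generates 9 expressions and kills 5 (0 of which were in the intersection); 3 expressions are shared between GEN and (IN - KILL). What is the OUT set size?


IN = intersection of predecessors = 4
IN - KILL = 4 - 0 = 4
|OUT| = |GEN| + |IN - KILL| - |GEN ∩ (IN - KILL)| = 9 + 4 - 3 = 10

10


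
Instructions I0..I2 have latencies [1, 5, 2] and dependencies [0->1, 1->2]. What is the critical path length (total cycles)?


Compute longest path through dependency graph: dist(Ik) = max over predecessors of dist + latency(Ik).
dist(I0) = latency 1 = 1
dist(I1) = dist(I0) + 5 = 1 + 5 = 6
dist(I2) = dist(I1) + 2 = 6 + 2 = 8
Critical path = max dist = 8

8


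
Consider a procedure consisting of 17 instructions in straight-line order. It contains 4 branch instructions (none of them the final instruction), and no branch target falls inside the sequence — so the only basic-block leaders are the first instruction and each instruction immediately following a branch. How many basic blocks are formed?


With no in-sequence branch targets, the leaders are the first instruction plus the instruction after each branch.
Number of basic blocks = branches + 1
= 4 + 1 = 5

5


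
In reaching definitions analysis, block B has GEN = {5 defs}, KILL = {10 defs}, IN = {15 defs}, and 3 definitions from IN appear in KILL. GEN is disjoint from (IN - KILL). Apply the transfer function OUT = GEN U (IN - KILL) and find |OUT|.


IN - KILL: 15 - 3 = 12 surviving definitions
OUT = GEN + surviving = 5 + 12 = 17

17


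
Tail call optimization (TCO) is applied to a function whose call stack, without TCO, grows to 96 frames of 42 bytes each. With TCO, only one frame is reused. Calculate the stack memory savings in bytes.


Without TCO: 96 * 42 = 4032 bytes
With TCO: reuse 1 frame = 42 bytes
Savings = 4032 - 42 = 3990

3990


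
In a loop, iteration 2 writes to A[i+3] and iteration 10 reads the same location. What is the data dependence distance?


Distance = read iteration - write iteration
= 10 - 2 = 8

8


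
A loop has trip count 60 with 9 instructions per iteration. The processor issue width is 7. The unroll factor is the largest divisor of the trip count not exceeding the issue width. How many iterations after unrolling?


Largest divisor of 60 <= 7 is 6
New iterations = 60 / 6 = 10

10


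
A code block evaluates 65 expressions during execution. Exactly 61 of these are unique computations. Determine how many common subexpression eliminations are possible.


CSE count = total expressions - unique expressions
= 65 - 61 = 4

4


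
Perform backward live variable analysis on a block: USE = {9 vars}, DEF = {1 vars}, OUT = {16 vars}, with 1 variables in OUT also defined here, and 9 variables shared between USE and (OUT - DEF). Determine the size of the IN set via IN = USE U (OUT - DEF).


OUT - DEF: 16 - 1 = 15
|IN| = |USE| + |OUT - DEF| - |USE ∩ (OUT - DEF)| = 9 + 15 - 9 = 15

15


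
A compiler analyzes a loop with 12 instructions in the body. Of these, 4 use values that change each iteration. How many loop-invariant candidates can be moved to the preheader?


Invariant candidates = total - loop-dependent
= 12 - 4 = 8

8


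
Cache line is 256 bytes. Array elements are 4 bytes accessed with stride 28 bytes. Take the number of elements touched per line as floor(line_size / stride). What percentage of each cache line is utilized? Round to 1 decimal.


Elements per cache line = floor(256 / 28) = 9
Bytes used = 9 * 4 = 36
Utilization = 36 / 256 * 100 = 14.1%

14.1


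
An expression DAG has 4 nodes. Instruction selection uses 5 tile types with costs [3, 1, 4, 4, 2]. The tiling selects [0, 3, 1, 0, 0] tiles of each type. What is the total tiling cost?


Total cost = sum(count_i * cost_i)
= 0*3 + 3*1 + 1*4 + 0*4 + 0*2
= 7

7


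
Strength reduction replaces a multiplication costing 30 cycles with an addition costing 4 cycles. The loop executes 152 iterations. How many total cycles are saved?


Per-iteration saving = 30 - 4 = 26
Total saved = 152 * 26 = 3952

3952


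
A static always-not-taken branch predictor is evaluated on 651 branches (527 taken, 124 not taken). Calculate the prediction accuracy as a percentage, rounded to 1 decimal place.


Predictor: always-not-taken
Correct predictions = 124
Accuracy = 124 / 651 * 100 = 19.0%

19.0


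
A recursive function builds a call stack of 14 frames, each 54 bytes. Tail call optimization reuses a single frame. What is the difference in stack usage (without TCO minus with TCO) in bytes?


Without TCO: 14 * 54 = 756 bytes
With TCO: reuse 1 frame = 54 bytes
Savings = 756 - 54 = 702

702


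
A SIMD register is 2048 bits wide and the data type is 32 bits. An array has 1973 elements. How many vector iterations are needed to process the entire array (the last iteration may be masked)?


Width = 2048 / 32 = 64 elements per vector op
Iterations = ceil(1973 / 64) = 31

31


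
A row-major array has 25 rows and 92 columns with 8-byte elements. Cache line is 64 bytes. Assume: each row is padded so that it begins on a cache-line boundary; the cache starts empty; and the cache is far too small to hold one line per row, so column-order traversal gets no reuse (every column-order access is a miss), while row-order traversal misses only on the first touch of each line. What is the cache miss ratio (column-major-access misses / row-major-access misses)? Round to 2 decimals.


Each row occupies 92 * 8 = 736 bytes and starts on a line boundary, so it spans ceil(736 / 64) = 12 cache lines.
Row-major traversal misses (one per line touched): 25 * ceil(92 * 8 / 64) = 300
Column-major traversal misses (no reuse, every access misses): 25 * 92 = 2300
Ratio = 2300 / 300 = 7.67

7.67


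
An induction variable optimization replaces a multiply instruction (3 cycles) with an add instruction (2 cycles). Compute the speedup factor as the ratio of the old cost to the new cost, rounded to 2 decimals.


Ratio = mult_cost / add_cost = 3 / 2 = 1.5

1.5


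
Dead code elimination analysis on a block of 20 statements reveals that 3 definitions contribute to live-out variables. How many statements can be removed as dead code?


Dead code = total statements - live definitions
= 20 - 3 = 17

17


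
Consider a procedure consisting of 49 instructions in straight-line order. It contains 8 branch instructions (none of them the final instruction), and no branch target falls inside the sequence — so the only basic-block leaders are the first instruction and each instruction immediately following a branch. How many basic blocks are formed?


With no in-sequence branch targets, the leaders are the first instruction plus the instruction after each branch.
Number of basic blocks = branches + 1
= 8 + 1 = 9

9


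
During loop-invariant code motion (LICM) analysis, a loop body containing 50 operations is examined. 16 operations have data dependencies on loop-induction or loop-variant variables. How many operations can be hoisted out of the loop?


Invariant candidates = total - loop-dependent
= 50 - 16 = 34

34


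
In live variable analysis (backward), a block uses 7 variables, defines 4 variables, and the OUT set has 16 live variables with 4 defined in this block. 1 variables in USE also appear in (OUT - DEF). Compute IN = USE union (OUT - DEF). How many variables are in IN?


OUT - DEF: 16 - 4 = 12
|IN| = |USE| + |OUT - DEF| - |USE ∩ (OUT - DEF)| = 7 + 12 - 1 = 18

18


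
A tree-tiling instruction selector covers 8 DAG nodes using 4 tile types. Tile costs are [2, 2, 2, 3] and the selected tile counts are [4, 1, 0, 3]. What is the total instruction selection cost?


Total cost = sum(count_i * cost_i)
= 4*2 + 1*2 + 0*2 + 3*3
= 19

19


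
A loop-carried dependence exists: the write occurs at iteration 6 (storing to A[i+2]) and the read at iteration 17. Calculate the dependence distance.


Distance = read iteration - write iteration
= 17 - 6 = 11

11


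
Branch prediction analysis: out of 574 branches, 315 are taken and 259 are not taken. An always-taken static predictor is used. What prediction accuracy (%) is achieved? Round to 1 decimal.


Predictor: always-taken
Correct predictions = 315
Accuracy = 315 / 574 * 100 = 54.9%

54.9


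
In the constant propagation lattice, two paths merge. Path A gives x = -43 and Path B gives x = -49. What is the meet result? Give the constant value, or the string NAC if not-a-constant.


Meet operation: if both paths give the same constant, result is that constant; if they differ, result is NAC (not-a-constant).
Path A: -43, Path B: -49 -> differ
Result: not-a-constant -> NAC

NAC


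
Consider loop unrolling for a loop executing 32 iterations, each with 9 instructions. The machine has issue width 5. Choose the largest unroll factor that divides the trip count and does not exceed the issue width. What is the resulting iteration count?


Largest divisor of 32 <= 5 is 4
New iterations = 32 / 4 = 8

8


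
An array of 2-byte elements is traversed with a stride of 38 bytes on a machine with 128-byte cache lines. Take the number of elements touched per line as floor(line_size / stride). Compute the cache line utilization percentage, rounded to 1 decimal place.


Elements per cache line = floor(128 / 38) = 3
Bytes used = 3 * 2 = 6
Utilization = 6 / 128 * 100 = 4.7%

4.7


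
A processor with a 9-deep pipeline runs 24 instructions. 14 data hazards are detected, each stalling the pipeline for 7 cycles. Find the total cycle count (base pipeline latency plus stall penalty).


Base cycles = 9 + 24 - 1 = 32
Total stalls = 14 * 7 = 98
Total = 32 + 98 = 130

130


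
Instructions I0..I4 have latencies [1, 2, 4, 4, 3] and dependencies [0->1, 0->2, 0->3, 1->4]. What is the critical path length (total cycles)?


Compute longest path through dependency graph: dist(Ik) = max over predecessors of dist + latency(Ik).
dist(I0) = latency 1 = 1
dist(I1) = dist(I0) + 2 = 1 + 2 = 3
dist(I2) = dist(I0) + 4 = 1 + 4 = 5
dist(I3) = dist(I0) + 4 = 1 + 4 = 5
dist(I4) = dist(I1) + 3 = 3 + 3 = 6
Critical path = max dist = 6

6


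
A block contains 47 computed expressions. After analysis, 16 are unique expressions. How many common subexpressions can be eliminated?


CSE count = total expressions - unique expressions
= 47 - 16 = 31

31


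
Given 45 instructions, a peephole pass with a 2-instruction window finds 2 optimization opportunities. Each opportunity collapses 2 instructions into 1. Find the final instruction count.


Each match removes 1 instructions.
Total removed = 2 * 1 = 2
Remaining = 45 - 2 = 43

43


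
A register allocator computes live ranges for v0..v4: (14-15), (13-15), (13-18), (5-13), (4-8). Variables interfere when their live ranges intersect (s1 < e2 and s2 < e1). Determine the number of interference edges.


Check all pairs for overlapping intervals.
Two intervals (s1,e1) and (s2,e2) overlap if s1 < e2 and s2 < e1.
v0 (14-15) vs v1..v4: overlaps v1, v2 -> 2
v1 (13-15) vs v2..v4: overlaps v2 -> 1
v2 (13-18) vs v3..v4: overlaps none -> 0
v3 (5-13) vs v4: overlaps v4 -> 1
Total overlapping pairs = 2 + 1 + 0 + 1 = 4

4


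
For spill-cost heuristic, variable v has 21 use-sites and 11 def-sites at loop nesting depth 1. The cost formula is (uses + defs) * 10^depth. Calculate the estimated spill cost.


uses + defs = 21 + 11 = 32
10^1 = 10
Spill cost = 32 * 10 = 320

320


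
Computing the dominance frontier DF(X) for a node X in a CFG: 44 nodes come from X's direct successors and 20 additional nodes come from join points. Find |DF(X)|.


DF(X) = direct successor contributions + join point contributions
= 44 + 20 = 64

64


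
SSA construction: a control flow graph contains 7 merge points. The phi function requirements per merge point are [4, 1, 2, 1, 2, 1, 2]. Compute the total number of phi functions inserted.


Total phi functions = sum of phi functions at each join node
= 4 + 1 + 2 + 1 + 2 + 1 + 2 = 13

13


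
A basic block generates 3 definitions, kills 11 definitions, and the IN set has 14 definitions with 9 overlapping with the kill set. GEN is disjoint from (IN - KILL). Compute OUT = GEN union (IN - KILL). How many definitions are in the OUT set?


IN - KILL: 14 - 9 = 5 surviving definitions
OUT = GEN + surviving = 3 + 5 = 8

8


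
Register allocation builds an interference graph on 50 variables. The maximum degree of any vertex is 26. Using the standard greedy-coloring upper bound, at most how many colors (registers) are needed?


Greedy coloring never needs more than (max_degree + 1) colors: when coloring a vertex, at most max_degree neighbors are already colored.
Upper bound = 26 + 1 = 27

27


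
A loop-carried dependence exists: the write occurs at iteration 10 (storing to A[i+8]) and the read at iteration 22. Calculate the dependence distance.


Distance = read iteration - write iteration
= 22 - 10 = 12

12


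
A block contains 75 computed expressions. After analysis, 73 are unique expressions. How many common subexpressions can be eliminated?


CSE count = total expressions - unique expressions
= 75 - 73 = 2

2


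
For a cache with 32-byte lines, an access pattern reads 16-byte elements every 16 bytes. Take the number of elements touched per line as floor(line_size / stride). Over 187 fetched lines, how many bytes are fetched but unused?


Elements per line = floor(32 / 16) = 2
Bytes used per line = 2 * 16 = 32
Wasted per line = 32 - 32 = 0
Total wasted = 0 * 187 = 0

0


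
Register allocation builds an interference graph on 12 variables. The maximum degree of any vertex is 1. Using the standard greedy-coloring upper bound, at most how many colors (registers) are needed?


Greedy coloring never needs more than (max_degree + 1) colors: when coloring a vertex, at most max_degree neighbors are already colored.
Upper bound = 1 + 1 = 2

2


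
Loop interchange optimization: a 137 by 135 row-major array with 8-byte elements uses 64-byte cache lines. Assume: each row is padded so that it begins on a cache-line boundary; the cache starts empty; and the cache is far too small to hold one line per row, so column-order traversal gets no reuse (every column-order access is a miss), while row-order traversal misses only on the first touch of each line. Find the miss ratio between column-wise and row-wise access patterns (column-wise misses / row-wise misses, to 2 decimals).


Each row occupies 135 * 8 = 1080 bytes and starts on a line boundary, so it spans ceil(1080 / 64) = 17 cache lines.
Row-major traversal misses (one per line touched): 137 * ceil(135 * 8 / 64) = 2329
Column-major traversal misses (no reuse, every access misses): 137 * 135 = 18495
Ratio = 18495 / 2329 = 7.94

7.94
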